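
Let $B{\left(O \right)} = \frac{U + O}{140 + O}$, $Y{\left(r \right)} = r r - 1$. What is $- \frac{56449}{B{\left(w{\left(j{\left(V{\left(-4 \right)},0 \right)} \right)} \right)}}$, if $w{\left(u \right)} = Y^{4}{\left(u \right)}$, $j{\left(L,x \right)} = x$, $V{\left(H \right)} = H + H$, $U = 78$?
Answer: $- \frac{7959309}{79} \approx -1.0075 \cdot 10^{5}$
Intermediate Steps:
$Y{\left(r \right)} = -1 + r^{2}$ ($Y{\left(r \right)} = r^{2} - 1 = -1 + r^{2}$)
$V{\left(H \right)} = 2 H$
$w{\left(u \right)} = \left(-1 + u^{2}\right)^{4}$
$B{\left(O \right)} = \frac{78 + O}{140 + O}$
$- \frac{56449}{B{\left(w{\left(j{\left(V{\left(-4 \right)},0 \right)} \right)} \right)}} = - \frac{56449}{\frac{1}{140 + \left(-1 + 0^{2}\right)^{4}} \left(78 + \left(-1 + 0^{2}\right)^{4}\right)} = - \frac{56449}{\frac{1}{140 + \left(-1 + 0\right)^{4}} \left(78 + \left(-1 + 0\right)^{4}\right)} = - \frac{56449}{\frac{1}{140 + \left(-1\right)^{4}} \left(78 + \left(-1\right)^{4}\right)} = - \frac{56449}{\frac{1}{140 + 1} \left(78 + 1\right)} = - \frac{56449}{\frac{1}{141} \cdot 79} = - \frac{56449}{\frac{79}{141}} = \left(-56449\right) \frac{141}{79} = - \frac{7959309}{79}$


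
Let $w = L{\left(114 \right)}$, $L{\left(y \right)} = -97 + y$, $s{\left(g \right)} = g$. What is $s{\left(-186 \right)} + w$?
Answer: $-169$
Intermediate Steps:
$w = 17$ ($w = -97 + 114 = 17$)
$s{\left(-186 \right)} + w = -186 + 17 = -169$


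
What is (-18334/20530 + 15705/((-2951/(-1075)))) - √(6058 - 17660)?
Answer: 173275660058/30292015 - I*√11602 ≈ 5720.2 - 107.71*I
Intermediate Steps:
(-18334/20530 + 15705/((-2951/(-1075)))) - √(6058 - 17660) = (-18334*1/20530 + 15705/((-2951*(-1/1075)))) - √(-11602) = (-9167/10265 + 15705/(2951/1075)) - I*√11602 = (-9167/10265 + 15705*(1075/2951)) - I*√11602 = (-9167/10265 + 16882875/2951) - I*√11602 = 173275660058/30292015 - I*√11602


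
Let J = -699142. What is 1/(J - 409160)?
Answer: -1/1108302 ≈ -9.0228e-7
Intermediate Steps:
1/(J - 409160) = 1/(-699142 - 409160) = 1/(-1108302) = -1/1108302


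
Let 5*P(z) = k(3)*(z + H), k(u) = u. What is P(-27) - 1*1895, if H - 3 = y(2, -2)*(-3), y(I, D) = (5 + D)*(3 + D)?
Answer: -9574/5 ≈ -1914.8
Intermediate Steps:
y(I, D) = (3 + D)*(5 + D)
H = -6 (H = 3 + (15 + (-2)² + 8*(-2))*(-3) = 3 + (15 + 4 - 16)*(-3) = 3 + 3*(-3) = 3 - 9 = -6)
P(z) = -18/5 + 3*z/5 (P(z) = (3*(z - 6))/5 = (3*(-6 + z))/5 = (-18 + 3*z)/5 = -18/5 + 3*z/5)
P(-27) - 1*1895 = (-18/5 + (⅗)*(-27)) - 1*1895 = (-18/5 - 81/5) - 1895 = -99/5 - 1895 = -9574/5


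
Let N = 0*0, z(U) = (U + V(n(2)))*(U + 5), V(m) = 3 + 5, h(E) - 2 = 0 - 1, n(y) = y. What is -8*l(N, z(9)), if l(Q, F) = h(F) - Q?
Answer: -8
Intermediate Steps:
h(E) = 1 (h(E) = 2 + (0 - 1) = 2 - 1 = 1)
V(m) = 8
z(U) = (5 + U)*(8 + U) (z(U) = (U + 8)*(U + 5) = (8 + U)*(5 + U) = (5 + U)*(8 + U))
N = 0
l(Q, F) = 1 - Q
-8*l(N, z(9)) = -8*(1 - 1*0) = -8*(1 + 0) = -8*1 = -8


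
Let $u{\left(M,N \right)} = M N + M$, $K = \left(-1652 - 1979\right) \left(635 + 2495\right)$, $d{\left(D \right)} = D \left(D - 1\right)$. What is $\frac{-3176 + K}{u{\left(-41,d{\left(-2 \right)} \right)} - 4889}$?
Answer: $\frac{5684103}{2588} \approx 2196.3$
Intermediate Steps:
$d{\left(D \right)} = D \left(-1 + D\right)$
$K = -11365030$ ($K = \left(-3631\right) 3130 = -11365030$)
$u{\left(M,N \right)} = M + M N$
$\frac{-3176 + K}{u{\left(-41,d{\left(-2 \right)} \right)} - 4889} = \frac{-3176 - 11365030}{- 41 \left(1 - 2 \left(-1 - 2\right)\right) - 4889} = - \frac{11368206}{- 41 \left(1 - -6\right) - 4889} = - \frac{11368206}{- 41 \left(1 + 6\right) - 4889} = - \frac{11368206}{\left(-41\right) 7 - 4889} = - \frac{11368206}{-287 - 4889} = - \frac{11368206}{-5176} = \left(-11368206\right) \left(- \frac{1}{5176}\right) = \frac{5684103}{2588}$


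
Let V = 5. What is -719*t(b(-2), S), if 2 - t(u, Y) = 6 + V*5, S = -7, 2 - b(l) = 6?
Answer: 20851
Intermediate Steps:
b(l) = -4 (b(l) = 2 - 1*6 = 2 - 6 = -4)
t(u, Y) = -29 (t(u, Y) = 2 - (6 + 5*5) = 2 - (6 + 25) = 2 - 1*31 = 2 - 31 = -29)
-719*t(b(-2), S) = -719*(-29) = 20851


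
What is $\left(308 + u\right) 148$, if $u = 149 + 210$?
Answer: $98716$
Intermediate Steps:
$u = 359$
$\left(308 + u\right) 148 = \left(308 + 359\right) 148 = 667 \cdot 148 = 98716$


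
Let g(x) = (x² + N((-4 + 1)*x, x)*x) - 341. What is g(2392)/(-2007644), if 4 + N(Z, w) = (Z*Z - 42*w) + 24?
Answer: -122941441867/2007644 ≈ -61237.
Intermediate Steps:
N(Z, w) = 20 + Z² - 42*w (N(Z, w) = -4 + ((Z*Z - 42*w) + 24) = -4 + ((Z² - 42*w) + 24) = -4 + (24 + Z² - 42*w) = 20 + Z² - 42*w)
g(x) = -341 + x² + x*(20 - 42*x + 9*x²) (g(x) = (x² + (20 + ((-4 + 1)*x)² - 42*x)*x) - 341 = (x² + (20 + (-3*x)² - 42*x)*x) - 341 = (x² + (20 + 9*x² - 42*x)*x) - 341 = (x² + (20 - 42*x + 9*x²)*x) - 341 = (x² + x*(20 - 42*x + 9*x²)) - 341 = -341 + x² + x*(20 - 42*x + 9*x²))
g(2392)/(-2007644) = (-341 - 41*2392² + 9*2392³ + 20*2392)/(-2007644) = (-341 - 41*5721664 + 9*13686220288 + 47840)*(-1/2007644) = (-341 - 234588224 + 123175982592 + 47840)*(-1/2007644) = 122941441867*(-1/2007644) = -122941441867/2007644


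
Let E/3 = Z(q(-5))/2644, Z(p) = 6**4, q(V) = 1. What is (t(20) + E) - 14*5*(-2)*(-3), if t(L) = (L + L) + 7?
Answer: -245581/661 ≈ -371.53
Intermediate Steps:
t(L) = 7 + 2*L (t(L) = 2*L + 7 = 7 + 2*L)
Z(p) = 1296
E = 972/661 (E = 3*(1296/2644) = 3*(1296*(1/2644)) = 3*(324/661) = 972/661 ≈ 1.4705)
(t(20) + E) - 14*5*(-2)*(-3) = ((7 + 2*20) + 972/661) - 14*5*(-2)*(-3) = ((7 + 40) + 972/661) - (-140)*(-3) = (47 + 972/661) - 14*30 = 32039/661 - 420 = -245581/661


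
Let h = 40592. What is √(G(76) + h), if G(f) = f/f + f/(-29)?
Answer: √34136509/29 ≈ 201.47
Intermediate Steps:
G(f) = 1 - f/29 (G(f) = 1 + f*(-1/29) = 1 - f/29)
√(G(76) + h) = √((1 - 1/29*76) + 40592) = √((1 - 76/29) + 40592) = √(-47/29 + 40592) = √(1177121/29) = √34136509/29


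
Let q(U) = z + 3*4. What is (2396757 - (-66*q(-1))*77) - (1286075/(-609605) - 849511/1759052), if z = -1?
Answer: 526010997755664639/214465378892 ≈ 2.4527e+6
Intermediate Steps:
q(U) = 11 (q(U) = -1 + 3*4 = -1 + 12 = 11)
(2396757 - (-66*q(-1))*77) - (1286075/(-609605) - 849511/1759052) = (2396757 - (-66*11)*77) - (1286075/(-609605) - 849511/1759052) = (2396757 - (-726)*77) - (1286075*(-1/609605) - 849511*1/1759052) = (2396757 - 1*(-55902)) - (-257215/121921 - 849511/1759052) = (2396757 + 55902) - 1*(-556027790811/214465378892) = 2452659 + 556027790811/214465378892 = 526010997755664639/214465378892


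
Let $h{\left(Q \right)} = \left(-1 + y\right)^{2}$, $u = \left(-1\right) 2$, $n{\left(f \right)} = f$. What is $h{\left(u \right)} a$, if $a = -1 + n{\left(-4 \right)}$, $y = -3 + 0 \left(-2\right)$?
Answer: $-80$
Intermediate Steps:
$y = -3$ ($y = -3 + 0 = -3$)
$a = -5$ ($a = -1 - 4 = -5$)
$u = -2$
$h{\left(Q \right)} = 16$ ($h{\left(Q \right)} = \left(-1 - 3\right)^{2} = \left(-4\right)^{2} = 16$)
$h{\left(u \right)} a = 16 \left(-5\right) = -80$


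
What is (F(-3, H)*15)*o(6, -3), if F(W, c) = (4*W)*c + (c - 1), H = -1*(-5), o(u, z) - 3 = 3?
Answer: -5040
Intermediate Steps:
o(u, z) = 6 (o(u, z) = 3 + 3 = 6)
H = 5
F(W, c) = -1 + c + 4*W*c (F(W, c) = 4*W*c + (-1 + c) = -1 + c + 4*W*c)
(F(-3, H)*15)*o(6, -3) = ((-1 + 5 + 4*(-3)*5)*15)*6 = ((-1 + 5 - 60)*15)*6 = -56*15*6 = -840*6 = -5040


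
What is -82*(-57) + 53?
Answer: 4727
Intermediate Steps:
-82*(-57) + 53 = 4674 + 53 = 4727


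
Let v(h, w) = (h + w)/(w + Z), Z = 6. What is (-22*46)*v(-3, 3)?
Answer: 0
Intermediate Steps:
v(h, w) = (h + w)/(6 + w) (v(h, w) = (h + w)/(w + 6) = (h + w)/(6 + w))
(-22*46)*v(-3, 3) = (-22*46)*((-3 + 3)/(6 + 3)) = -1012*0/9 = -1012*0 = 0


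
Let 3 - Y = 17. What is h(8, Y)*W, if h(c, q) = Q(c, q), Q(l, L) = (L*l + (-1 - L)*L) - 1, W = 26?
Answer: -7670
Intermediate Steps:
Y = -14 (Y = 3 - 1*17 = 3 - 17 = -14)
Q(l, L) = -1 + L*l + L*(-1 - L) (Q(l, L) = (L*l + L*(-1 - L)) - 1 = -1 + L*l + L*(-1 - L))
h(c, q) = -1 - q - q² + c*q (h(c, q) = -1 - q - q² + q*c = -1 - q - q² + c*q)
h(8, Y)*W = (-1 - 1*(-14) - 1*(-14)² + 8*(-14))*26 = (-1 + 14 - 1*196 - 112)*26 = (-1 + 14 - 196 - 112)*26 = -295*26 = -7670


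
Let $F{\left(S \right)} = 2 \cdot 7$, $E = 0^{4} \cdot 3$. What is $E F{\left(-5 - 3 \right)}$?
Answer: $0$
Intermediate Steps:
$E = 0$ ($E = 0 \cdot 3 = 0$)
$F{\left(S \right)} = 14$
$E F{\left(-5 - 3 \right)} = 0 \cdot 14 = 0$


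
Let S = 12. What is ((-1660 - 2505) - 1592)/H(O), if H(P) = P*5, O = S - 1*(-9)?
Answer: -1919/35 ≈ -54.829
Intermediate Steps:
O = 21 (O = 12 - 1*(-9) = 12 + 9 = 21)
H(P) = 5*P
((-1660 - 2505) - 1592)/H(O) = ((-1660 - 2505) - 1592)/((5*21)) = (-4165 - 1592)/105 = -5757*1/105 = -1919/35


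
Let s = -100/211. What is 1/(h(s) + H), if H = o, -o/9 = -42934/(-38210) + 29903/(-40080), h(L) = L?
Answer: -10771246160/41704984997 ≈ -0.25827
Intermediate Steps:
s = -100/211 (s = -100*1/211 = -100/211 ≈ -0.47393)
o = -173460327/51048560 (o = -9*(-42934/(-38210) + 29903/(-40080)) = -9*(-42934*(-1/38210) + 29903*(-1/40080)) = -9*(21467/19105 - 29903/40080) = -9*57820109/153145680 = -173460327/51048560 ≈ -3.3979)
H = -173460327/51048560 ≈ -3.3979
1/(h(s) + H) = 1/(-100/211 - 173460327/51048560) = 1/(-41704984997/10771246160) = -10771246160/41704984997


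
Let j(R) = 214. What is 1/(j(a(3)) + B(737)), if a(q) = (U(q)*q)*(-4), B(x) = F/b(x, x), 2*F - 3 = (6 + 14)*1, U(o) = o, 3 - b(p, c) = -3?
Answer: 12/2591 ≈ 0.0046314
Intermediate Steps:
b(p, c) = 6 (b(p, c) = 3 - 1*(-3) = 3 + 3 = 6)
F = 23/2 (F = 3/2 + ((6 + 14)*1)/2 = 3/2 + (20*1)/2 = 3/2 + (½)*20 = 3/2 + 10 = 23/2 ≈ 11.500)
B(x) = 23/12 (B(x) = (23/2)/6 = (23/2)*(⅙) = 23/12)
a(q) = -4*q² (a(q) = (q*q)*(-4) = q²*(-4) = -4*q²)
1/(j(a(3)) + B(737)) = 1/(214 + 23/12) = 1/(2591/12) = 12/2591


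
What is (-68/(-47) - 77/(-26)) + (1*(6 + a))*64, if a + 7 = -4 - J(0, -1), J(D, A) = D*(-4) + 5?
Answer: -776693/1222 ≈ -635.59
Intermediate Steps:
J(D, A) = 5 - 4*D (J(D, A) = -4*D + 5 = 5 - 4*D)
a = -16 (a = -7 + (-4 - (5 - 4*0)) = -7 + (-4 - (5 + 0)) = -7 + (-4 - 1*5) = -7 + (-4 - 5) = -7 - 9 = -16)
(-68/(-47) - 77/(-26)) + (1*(6 + a))*64 = (-68/(-47) - 77/(-26)) + (1*(6 - 16))*64 = (-68*(-1/47) - 77*(-1/26)) + (1*(-10))*64 = (68/47 + 77/26) - 10*64 = 5387/1222 - 640 = -776693/1222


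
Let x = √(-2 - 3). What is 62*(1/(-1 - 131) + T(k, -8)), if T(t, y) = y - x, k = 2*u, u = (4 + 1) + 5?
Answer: -32767/66 - 62*I*√5 ≈ -496.47 - 138.64*I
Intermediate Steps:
u = 10 (u = 5 + 5 = 10)
x = I*√5 (x = √(-5) = I*√5 ≈ 2.2361*I)
k = 20 (k = 2*10 = 20)
T(t, y) = y - I*√5
62*(1/(-1 - 131) + T(k, -8)) = 62*(1/(-1 - 131) + (-8 - I*√5)) = 62*(1/(-132) + (-8 - I*√5)) = 62*(-1/132 + (-8 - I*√5)) = 62*(-1057/132 - I*√5) = -32767/66 - 62*I*√5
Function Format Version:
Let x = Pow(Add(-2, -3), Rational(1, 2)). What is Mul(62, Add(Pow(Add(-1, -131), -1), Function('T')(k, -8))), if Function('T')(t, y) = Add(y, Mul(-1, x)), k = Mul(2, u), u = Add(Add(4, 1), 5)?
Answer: Add(Rational(-32767, 66), Mul(-62, I, Pow(5, Rational(1, 2)))) ≈ Add(-496.47, Mul(-138.64, I))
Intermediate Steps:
u = 10 (u = Add(5, 5) = 10)
x = Mul(I, Pow(5, Rational(1, 2))) (x = Pow(-5, Rational(1, 2)) = Mul(I, Pow(5, Rational(1, 2))) ≈ Mul(2.2361, I))
k = 20 (k = Mul(2, 10) = 20)
Function('T')(t, y) = Add(y, Mul(-1, I, Pow(5, Rational(1, 2)))) (Function('T')(t, y) = Add(y, Mul(-1, Mul(I, Pow(5, Rational(1, 2))))) = Add(y, Mul(-1, I, Pow(5, Rational(1, 2)))))
Mul(62, Add(Pow(Add(-1, -131), -1), Function('T')(k, -8))) = Mul(62, Add(Pow(Add(-1, -131), -1), Add(-8, Mul(-1, I, Pow(5, Rational(1, 2)))))) = Mul(62, Add(Pow(-132, -1), Add(-8, Mul(-1, I, Pow(5, Rational(1, 2)))))) = Mul(62, Add(Rational(-1, 132), Add(-8, Mul(-1, I, Pow(5, Rational(1, 2)))))) = Mul(62, Add(Rational(-1057, 132), Mul(-1, I, Pow(5, Rational(1, 2))))) = Add(Rational(-32767, 66), Mul(-62, I, Pow(5, Rational(1, 2))))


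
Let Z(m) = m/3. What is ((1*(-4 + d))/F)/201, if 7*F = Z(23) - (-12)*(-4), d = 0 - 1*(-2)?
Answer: 14/8107 ≈ 0.0017269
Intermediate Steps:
d = 2 (d = 0 + 2 = 2)
Z(m) = m/3 (Z(m) = m*(⅓) = m/3)
F = -121/21 (F = ((⅓)*23 - (-12)*(-4))/7 = (23/3 - 1*48)/7 = (23/3 - 48)/7 = (⅐)*(-121/3) = -121/21 ≈ -5.7619)
((1*(-4 + d))/F)/201 = ((1*(-4 + 2))/(-121/21))/201 = ((1*(-2))*(-21/121))*(1/201) = -2*(-21/121)*(1/201) = (42/121)*(1/201) = 14/8107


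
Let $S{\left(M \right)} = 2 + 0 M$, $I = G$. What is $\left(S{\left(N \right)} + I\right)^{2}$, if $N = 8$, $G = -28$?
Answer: $676$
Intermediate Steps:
$I = -28$
$S{\left(M \right)} = 2$ ($S{\left(M \right)} = 2 + 0 = 2$)
$\left(S{\left(N \right)} + I\right)^{2} = \left(2 - 28\right)^{2} = \left(-26\right)^{2} = 676$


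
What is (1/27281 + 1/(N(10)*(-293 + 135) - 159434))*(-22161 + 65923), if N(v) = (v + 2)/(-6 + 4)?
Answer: 2870896605/2161828283 ≈ 1.3280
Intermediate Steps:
N(v) = -1 - v/2 (N(v) = (2 + v)/(-2) = (2 + v)*(-1/2) = -1 - v/2)
(1/27281 + 1/(N(10)*(-293 + 135) - 159434))*(-22161 + 65923) = (1/27281 + 1/((-1 - 1/2*10)*(-293 + 135) - 159434))*(-22161 + 65923) = (1/27281 + 1/((-1 - 5)*(-158) - 159434))*43762 = (1/27281 + 1/(-6*(-158) - 159434))*43762 = (1/27281 + 1/(948 - 159434))*43762 = (1/27281 + 1/(-158486))*43762 = (1/27281 - 1/158486)*43762 = (131205/4323656566)*43762 = 2870896605/2161828283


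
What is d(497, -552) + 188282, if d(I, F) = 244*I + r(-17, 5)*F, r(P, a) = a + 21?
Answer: 295198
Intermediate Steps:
r(P, a) = 21 + a
d(I, F) = 26*F + 244*I (d(I, F) = 244*I + (21 + 5)*F = 244*I + 26*F = 26*F + 244*I)
d(497, -552) + 188282 = (26*(-552) + 244*497) + 188282 = (-14352 + 121268) + 188282 = 106916 + 188282 = 295198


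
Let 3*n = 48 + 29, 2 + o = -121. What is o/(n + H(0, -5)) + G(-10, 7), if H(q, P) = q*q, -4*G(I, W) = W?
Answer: -2015/308 ≈ -6.5422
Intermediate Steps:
G(I, W) = -W/4
H(q, P) = q²
o = -123 (o = -2 - 121 = -123)
n = 77/3 (n = (48 + 29)/3 = (⅓)*77 = 77/3 ≈ 25.667)
o/(n + H(0, -5)) + G(-10, 7) = -123/(77/3 + 0²) - ¼*7 = -123/(77/3 + 0) - 7/4 = -123/77/3 - 7/4 = -123*3/77 - 7/4 = -369/77 - 7/4 = -2015/308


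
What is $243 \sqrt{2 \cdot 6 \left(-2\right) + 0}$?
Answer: $486 i \sqrt{6} \approx 1190.5 i$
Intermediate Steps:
$243 \sqrt{2 \cdot 6 \left(-2\right) + 0} = 243 \sqrt{2 \left(-12\right) + 0} = 243 \sqrt{-24 + 0} = 243 \sqrt{-24} = 243 \cdot 2 i \sqrt{6} = 486 i \sqrt{6}$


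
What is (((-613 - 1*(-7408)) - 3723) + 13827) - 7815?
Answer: 9084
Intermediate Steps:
(((-613 - 1*(-7408)) - 3723) + 13827) - 7815 = (((-613 + 7408) - 3723) + 13827) - 7815 = ((6795 - 3723) + 13827) - 7815 = (3072 + 13827) - 7815 = 16899 - 7815 = 9084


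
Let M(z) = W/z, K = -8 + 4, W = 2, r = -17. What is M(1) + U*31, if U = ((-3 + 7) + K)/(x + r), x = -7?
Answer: 2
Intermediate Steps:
K = -4
M(z) = 2/z
U = 0 (U = ((-3 + 7) - 4)/(-7 - 17) = (4 - 4)/(-24) = 0*(-1/24) = 0)
M(1) + U*31 = 2/1 + 0*31 = 2*1 + 0 = 2 + 0 = 2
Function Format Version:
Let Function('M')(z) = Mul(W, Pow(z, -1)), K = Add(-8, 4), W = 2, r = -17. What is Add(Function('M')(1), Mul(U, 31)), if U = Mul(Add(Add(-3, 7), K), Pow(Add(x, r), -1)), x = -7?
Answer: 2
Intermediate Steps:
K = -4
Function('M')(z) = Mul(2, Pow(z, -1))
U = 0 (U = Mul(Add(Add(-3, 7), -4), Pow(Add(-7, -17), -1)) = Mul(Add(4, -4), Pow(-24, -1)) = Mul(0, Rational(-1, 24)) = 0)
Add(Function('M')(1), Mul(U, 31)) = Add(Mul(2, Pow(1, -1)), Mul(0, 31)) = Add(Mul(2, 1), 0) = Add(2, 0) = 2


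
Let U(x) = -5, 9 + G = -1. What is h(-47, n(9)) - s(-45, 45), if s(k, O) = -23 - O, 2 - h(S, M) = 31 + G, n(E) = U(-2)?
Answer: 49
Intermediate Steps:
G = -10 (G = -9 - 1 = -10)
n(E) = -5
h(S, M) = -19 (h(S, M) = 2 - (31 - 10) = 2 - 1*21 = 2 - 21 = -19)
h(-47, n(9)) - s(-45, 45) = -19 - (-23 - 1*45) = -19 - (-23 - 45) = -19 - 1*(-68) = -19 + 68 = 49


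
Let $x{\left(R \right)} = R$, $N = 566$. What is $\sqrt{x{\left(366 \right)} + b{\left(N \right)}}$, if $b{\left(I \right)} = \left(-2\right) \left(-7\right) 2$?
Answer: $\sqrt{394} \approx 19.849$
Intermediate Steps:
$b{\left(I \right)} = 28$ ($b{\left(I \right)} = 14 \cdot 2 = 28$)
$\sqrt{x{\left(366 \right)} + b{\left(N \right)}} = \sqrt{366 + 28} = \sqrt{394}$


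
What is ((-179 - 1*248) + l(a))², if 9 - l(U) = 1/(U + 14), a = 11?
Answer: 109223401/625 ≈ 1.7476e+5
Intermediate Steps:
l(U) = 9 - 1/(14 + U) (l(U) = 9 - 1/(U + 14) = 9 - 1/(14 + U))
((-179 - 1*248) + l(a))² = ((-179 - 1*248) + (125 + 9*11)/(14 + 11))² = ((-179 - 248) + (125 + 99)/25)² = (-427 + (1/25)*224)² = (-427 + 224/25)² = (-10451/25)² = 109223401/625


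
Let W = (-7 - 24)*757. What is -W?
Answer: 23467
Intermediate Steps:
W = -23467 (W = -31*757 = -23467)
-W = -1*(-23467) = 23467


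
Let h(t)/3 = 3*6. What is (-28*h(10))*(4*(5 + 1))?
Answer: -36288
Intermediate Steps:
h(t) = 54 (h(t) = 3*(3*6) = 3*18 = 54)
(-28*h(10))*(4*(5 + 1)) = (-28*54)*(4*(5 + 1)) = -6048*6 = -1512*24 = -36288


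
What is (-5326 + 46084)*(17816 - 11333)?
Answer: 264234114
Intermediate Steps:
(-5326 + 46084)*(17816 - 11333) = 40758*6483 = 264234114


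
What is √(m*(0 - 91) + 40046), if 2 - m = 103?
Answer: √49237 ≈ 221.89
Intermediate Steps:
m = -101 (m = 2 - 1*103 = 2 - 103 = -101)
√(m*(0 - 91) + 40046) = √(-101*(0 - 91) + 40046) = √(-101*(-91) + 40046) = √(9191 + 40046) = √49237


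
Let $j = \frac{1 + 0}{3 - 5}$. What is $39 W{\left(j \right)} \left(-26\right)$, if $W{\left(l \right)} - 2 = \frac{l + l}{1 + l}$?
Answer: $0$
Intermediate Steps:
$j = - \frac{1}{2}$ ($j = 1 \frac{1}{-2} = 1 \left(- \frac{1}{2}\right) = - \frac{1}{2} \approx -0.5$)
$W{\left(l \right)} = 2 + \frac{2 l}{1 + l}$ ($W{\left(l \right)} = 2 + \frac{l + l}{1 + l} = 2 + \frac{2 l}{1 + l}$)
$39 W{\left(j \right)} \left(-26\right) = 39 \frac{2 \left(1 + 2 \left(- \frac{1}{2}\right)\right)}{1 - \frac{1}{2}} \left(-26\right) = 39 \cdot 2 \frac{1}{\frac{1}{2}} \left(1 - 1\right) \left(-26\right) = 39 \cdot 2 \cdot 2 \cdot 0 \left(-26\right) = 39 \cdot 0 \left(-26\right) = 0 \left(-26\right) = 0$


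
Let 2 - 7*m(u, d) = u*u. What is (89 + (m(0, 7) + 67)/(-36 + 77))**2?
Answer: 676728196/82369 ≈ 8215.8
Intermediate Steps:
m(u, d) = 2/7 - u**2/7 (m(u, d) = 2/7 - u*u/7 = 2/7 - u**2/7)
(89 + (m(0, 7) + 67)/(-36 + 77))**2 = (89 + ((2/7 - 1/7*0**2) + 67)/(-36 + 77))**2 = (89 + ((2/7 - 1/7*0) + 67)/41)**2 = (89 + ((2/7 + 0) + 67)*(1/41))**2 = (89 + (2/7 + 67)*(1/41))**2 = (89 + (471/7)*(1/41))**2 = (89 + 471/287)**2 = (26014/287)**2 = 676728196/82369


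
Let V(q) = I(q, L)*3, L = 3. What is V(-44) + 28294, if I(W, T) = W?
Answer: 28162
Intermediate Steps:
V(q) = 3*q (V(q) = q*3 = 3*q)
V(-44) + 28294 = 3*(-44) + 28294 = -132 + 28294 = 28162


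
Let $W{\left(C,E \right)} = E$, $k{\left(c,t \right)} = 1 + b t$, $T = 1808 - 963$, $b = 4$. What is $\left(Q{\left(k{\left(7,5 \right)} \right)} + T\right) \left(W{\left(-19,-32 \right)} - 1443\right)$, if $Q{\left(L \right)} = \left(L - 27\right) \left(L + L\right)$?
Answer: $-874675$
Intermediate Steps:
$T = 845$
$k{\left(c,t \right)} = 1 + 4 t$
$Q{\left(L \right)} = 2 L \left(-27 + L\right)$ ($Q{\left(L \right)} = \left(-27 + L\right) 2 L = 2 L \left(-27 + L\right)$)
$\left(Q{\left(k{\left(7,5 \right)} \right)} + T\right) \left(W{\left(-19,-32 \right)} - 1443\right) = \left(2 \left(1 + 4 \cdot 5\right) \left(-27 + \left(1 + 4 \cdot 5\right)\right) + 845\right) \left(-32 - 1443\right) = \left(2 \left(1 + 20\right) \left(-27 + \left(1 + 20\right)\right) + 845\right) \left(-1475\right) = \left(2 \cdot 21 \left(-27 + 21\right) + 845\right) \left(-1475\right) = \left(2 \cdot 21 \left(-6\right) + 845\right) \left(-1475\right) = \left(-252 + 845\right) \left(-1475\right) = 593 \left(-1475\right) = -874675$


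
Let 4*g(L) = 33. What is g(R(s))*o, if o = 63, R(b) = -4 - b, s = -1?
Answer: 2079/4 ≈ 519.75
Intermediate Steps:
g(L) = 33/4 (g(L) = (¼)*33 = 33/4)
g(R(s))*o = (33/4)*63 = 2079/4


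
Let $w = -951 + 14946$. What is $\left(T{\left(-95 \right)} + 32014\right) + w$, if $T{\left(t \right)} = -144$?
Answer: $45865$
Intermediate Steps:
$w = 13995$
$\left(T{\left(-95 \right)} + 32014\right) + w = \left(-144 + 32014\right) + 13995 = 31870 + 13995 = 45865$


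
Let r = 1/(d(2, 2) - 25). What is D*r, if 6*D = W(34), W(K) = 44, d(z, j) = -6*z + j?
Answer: -22/105 ≈ -0.20952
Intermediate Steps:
d(z, j) = j - 6*z
D = 22/3 (D = (⅙)*44 = 22/3 ≈ 7.3333)
r = -1/35 (r = 1/((2 - 6*2) - 25) = 1/((2 - 12) - 25) = 1/(-10 - 25) = 1/(-35) = -1/35 ≈ -0.028571)
D*r = (22/3)*(-1/35) = -22/105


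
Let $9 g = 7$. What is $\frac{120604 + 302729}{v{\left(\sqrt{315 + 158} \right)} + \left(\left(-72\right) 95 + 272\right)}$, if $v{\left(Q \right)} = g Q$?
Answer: $- \frac{225216542664}{3494205367} - \frac{26669979 \sqrt{473}}{3494205367} \approx -64.62$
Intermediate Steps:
$g = \frac{7}{9}$ ($g = \frac{1}{9} \cdot 7 = \frac{7}{9} \approx 0.77778$)
$v{\left(Q \right)} = \frac{7 Q}{9}$
$\frac{120604 + 302729}{v{\left(\sqrt{315 + 158} \right)} + \left(\left(-72\right) 95 + 272\right)} = \frac{120604 + 302729}{\frac{7 \sqrt{315 + 158}}{9} + \left(\left(-72\right) 95 + 272\right)} = \frac{423333}{\frac{7 \sqrt{473}}{9} + \left(-6840 + 272\right)} = \frac{423333}{\frac{7 \sqrt{473}}{9} - 6568} = \frac{423333}{-6568 + \frac{7 \sqrt{473}}{9}}$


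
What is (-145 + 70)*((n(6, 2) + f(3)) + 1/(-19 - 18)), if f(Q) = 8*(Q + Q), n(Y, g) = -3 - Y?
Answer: -108150/37 ≈ -2923.0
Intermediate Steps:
f(Q) = 16*Q (f(Q) = 8*(2*Q) = 16*Q)
(-145 + 70)*((n(6, 2) + f(3)) + 1/(-19 - 18)) = (-145 + 70)*(((-3 - 1*6) + 16*3) + 1/(-19 - 18)) = -75*(((-3 - 6) + 48) + 1/(-37)) = -75*((-9 + 48) - 1/37) = -75*(39 - 1/37) = -75*1442/37 = -108150/37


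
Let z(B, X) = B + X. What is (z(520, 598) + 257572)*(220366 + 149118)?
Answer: 95581815960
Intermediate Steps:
(z(520, 598) + 257572)*(220366 + 149118) = ((520 + 598) + 257572)*(220366 + 149118) = (1118 + 257572)*369484 = 258690*369484 = 95581815960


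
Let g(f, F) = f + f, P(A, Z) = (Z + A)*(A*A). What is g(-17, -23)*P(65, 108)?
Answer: -24851450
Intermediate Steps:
P(A, Z) = A²*(A + Z) (P(A, Z) = (A + Z)*A² = A²*(A + Z))
g(f, F) = 2*f
g(-17, -23)*P(65, 108) = (2*(-17))*(65²*(65 + 108)) = -143650*173 = -34*730925 = -24851450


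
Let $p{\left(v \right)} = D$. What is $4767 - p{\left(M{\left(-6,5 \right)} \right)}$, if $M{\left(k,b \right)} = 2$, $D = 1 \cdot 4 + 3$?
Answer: $4760$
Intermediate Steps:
$D = 7$ ($D = 4 + 3 = 7$)
$p{\left(v \right)} = 7$
$4767 - p{\left(M{\left(-6,5 \right)} \right)} = 4767 - 7 = 4760$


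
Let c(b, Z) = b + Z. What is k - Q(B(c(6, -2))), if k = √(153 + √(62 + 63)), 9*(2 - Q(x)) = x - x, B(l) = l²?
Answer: -2 + √(153 + 5*√5) ≈ 10.813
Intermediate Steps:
c(b, Z) = Z + b
Q(x) = 2 (Q(x) = 2 - (x - x)/9 = 2 - ⅑*0 = 2 + 0 = 2)
k = √(153 + 5*√5) (k = √(153 + √125) = √(153 + 5*√5) ≈ 12.813)
k - Q(B(c(6, -2))) = √(153 + 5*√5) - 1*2 = √(153 + 5*√5) - 2 = -2 + √(153 + 5*√5)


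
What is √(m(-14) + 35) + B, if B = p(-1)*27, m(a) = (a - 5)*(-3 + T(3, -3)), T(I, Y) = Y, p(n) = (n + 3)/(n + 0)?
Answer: -54 + √149 ≈ -41.793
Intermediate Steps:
p(n) = (3 + n)/n
m(a) = 30 - 6*a (m(a) = (a - 5)*(-3 - 3) = (-5 + a)*(-6) = 30 - 6*a)
B = -54 (B = ((3 - 1)/(-1))*27 = -1*2*27 = -2*27 = -54)
√(m(-14) + 35) + B = √((30 - 6*(-14)) + 35) - 54 = √((30 + 84) + 35) - 54 = √(114 + 35) - 54 = √149 - 54 = -54 + √149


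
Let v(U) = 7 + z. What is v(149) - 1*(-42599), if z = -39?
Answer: 42567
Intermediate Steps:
v(U) = -32 (v(U) = 7 - 39 = -32)
v(149) - 1*(-42599) = -32 - 1*(-42599) = -32 + 42599 = 42567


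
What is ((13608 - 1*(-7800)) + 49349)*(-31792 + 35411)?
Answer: 256069583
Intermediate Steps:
((13608 - 1*(-7800)) + 49349)*(-31792 + 35411) = ((13608 + 7800) + 49349)*3619 = (21408 + 49349)*3619 = 70757*3619 = 256069583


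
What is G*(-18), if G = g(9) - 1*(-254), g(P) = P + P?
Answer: -4896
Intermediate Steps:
g(P) = 2*P
G = 272 (G = 2*9 - 1*(-254) = 18 + 254 = 272)
G*(-18) = 272*(-18) = -4896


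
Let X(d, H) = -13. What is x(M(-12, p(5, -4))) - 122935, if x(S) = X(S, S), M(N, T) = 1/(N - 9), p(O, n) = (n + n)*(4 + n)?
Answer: -122948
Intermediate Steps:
p(O, n) = 2*n*(4 + n) (p(O, n) = (2*n)*(4 + n) = 2*n*(4 + n))
M(N, T) = 1/(-9 + N)
x(S) = -13
x(M(-12, p(5, -4))) - 122935 = -13 - 122935 = -122948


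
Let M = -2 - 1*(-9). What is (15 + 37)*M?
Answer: 364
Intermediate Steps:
M = 7 (M = -2 + 9 = 7)
(15 + 37)*M = (15 + 37)*7 = 52*7 = 364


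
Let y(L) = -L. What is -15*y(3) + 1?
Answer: 46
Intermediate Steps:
-15*y(3) + 1 = -(-15)*3 + 1 = -15*(-3) + 1 = 45 + 1 = 46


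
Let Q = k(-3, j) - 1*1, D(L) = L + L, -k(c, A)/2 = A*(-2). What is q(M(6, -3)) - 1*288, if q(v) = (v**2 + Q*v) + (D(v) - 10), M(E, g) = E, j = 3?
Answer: -184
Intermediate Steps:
k(c, A) = 4*A (k(c, A) = -2*A*(-2) = -(-4)*A = 4*A)
D(L) = 2*L
Q = 11 (Q = 4*3 - 1*1 = 12 - 1 = 11)
q(v) = -10 + v**2 + 13*v (q(v) = (v**2 + 11*v) + (2*v - 10) = (v**2 + 11*v) + (-10 + 2*v) = -10 + v**2 + 13*v)
q(M(6, -3)) - 1*288 = (-10 + 6**2 + 13*6) - 1*288 = (-10 + 36 + 78) - 288 = 104 - 288 = -184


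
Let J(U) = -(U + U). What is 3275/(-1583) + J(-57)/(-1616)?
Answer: -2736431/1279064 ≈ -2.1394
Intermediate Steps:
J(U) = -2*U
3275/(-1583) + J(-57)/(-1616) = 3275/(-1583) - 2*(-57)/(-1616) = 3275*(-1/1583) + 114*(-1/1616) = -3275/1583 - 57/808 = -2736431/1279064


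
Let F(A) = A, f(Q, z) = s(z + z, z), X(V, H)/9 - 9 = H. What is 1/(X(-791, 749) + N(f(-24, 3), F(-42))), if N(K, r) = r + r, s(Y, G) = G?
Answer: 1/6738 ≈ 0.00014841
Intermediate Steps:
X(V, H) = 81 + 9*H
f(Q, z) = z
N(K, r) = 2*r
1/(X(-791, 749) + N(f(-24, 3), F(-42))) = 1/((81 + 9*749) + 2*(-42)) = 1/((81 + 6741) - 84) = 1/(6822 - 84) = 1/6738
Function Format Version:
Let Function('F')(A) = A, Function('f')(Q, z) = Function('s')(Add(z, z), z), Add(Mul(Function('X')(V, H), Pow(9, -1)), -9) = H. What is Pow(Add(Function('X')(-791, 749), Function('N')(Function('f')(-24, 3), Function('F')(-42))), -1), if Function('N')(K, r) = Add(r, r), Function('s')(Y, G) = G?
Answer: Rational(1, 6738) ≈ 0.00014841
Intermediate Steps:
Function('X')(V, H) = Add(81, Mul(9, H))
Function('f')(Q, z) = z
Function('N')(K, r) = Mul(2, r)
Pow(Add(Function('X')(-791, 749), Function('N')(Function('f')(-24, 3), Function('F')(-42))), -1) = Pow(Add(Add(81, Mul(9, 749)), Mul(2, -42)), -1) = Pow(Add(Add(81, 6741), -84), -1) = Pow(Add(6822, -84), -1) = Pow(6738, -1) = Rational(1, 6738)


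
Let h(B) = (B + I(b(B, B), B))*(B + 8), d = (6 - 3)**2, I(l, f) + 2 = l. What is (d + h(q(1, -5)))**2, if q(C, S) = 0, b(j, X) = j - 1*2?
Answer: 529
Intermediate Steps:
b(j, X) = -2 + j (b(j, X) = j - 2 = -2 + j)
I(l, f) = -2 + l
d = 9 (d = 3**2 = 9)
h(B) = (-4 + 2*B)*(8 + B) (h(B) = (B + (-2 + (-2 + B)))*(B + 8) = (B + (-4 + B))*(8 + B) = (-4 + 2*B)*(8 + B))
(d + h(q(1, -5)))**2 = (9 + (-32 + 2*0**2 + 12*0))**2 = (9 + (-32 + 2*0 + 0))**2 = (9 + (-32 + 0 + 0))**2 = (9 - 32)**2 = (-23)**2 = 529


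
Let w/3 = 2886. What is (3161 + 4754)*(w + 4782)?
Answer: 106377600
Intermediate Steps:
w = 8658 (w = 3*2886 = 8658)
(3161 + 4754)*(w + 4782) = (3161 + 4754)*(8658 + 4782) = 7915*13440 = 106377600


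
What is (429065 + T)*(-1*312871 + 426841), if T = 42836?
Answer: 53782556970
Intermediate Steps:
(429065 + T)*(-1*312871 + 426841) = (429065 + 42836)*(-1*312871 + 426841) = 471901*(-312871 + 426841) = 471901*113970 = 53782556970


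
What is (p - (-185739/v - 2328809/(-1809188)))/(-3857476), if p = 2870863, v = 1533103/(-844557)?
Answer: -7679025251485119681/10699371437411921264 ≈ -0.71771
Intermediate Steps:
v = -1533103/844557 (v = 1533103*(-1/844557) = -1533103/844557 ≈ -1.8153)
(p - (-185739/v - 2328809/(-1809188)))/(-3857476) = (2870863 - (-185739/(-1533103/844557) - 2328809/(-1809188)))/(-3857476) = (2870863 - (-185739*(-844557/1533103) - 2328809*(-1/1809188)))*(-1/3857476) = (2870863 - (156867172623/1533103 + 2328809/1809188))*(-1/3857476) = (2870863 - 1*283805776607524451/2773671550364)*(-1/3857476) = (2870863 - 283805776607524451/2773671550364)*(-1/3857476) = (7679025251485119681/2773671550364)*(-1/3857476) = -7679025251485119681/10699371437411921264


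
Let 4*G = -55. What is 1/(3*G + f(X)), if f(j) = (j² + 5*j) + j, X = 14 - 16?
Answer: -4/197 ≈ -0.020305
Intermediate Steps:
G = -55/4 (G = (¼)*(-55) = -55/4 ≈ -13.750)
X = -2
f(j) = j² + 6*j
1/(3*G + f(X)) = 1/(3*(-55/4) - 2*(6 - 2)) = 1/(-165/4 - 2*4) = 1/(-165/4 - 8) = 1/(-197/4) = -4/197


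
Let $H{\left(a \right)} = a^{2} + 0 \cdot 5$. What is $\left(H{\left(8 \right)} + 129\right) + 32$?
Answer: $225$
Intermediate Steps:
$H{\left(a \right)} = a^{2}$ ($H{\left(a \right)} = a^{2} + 0 = a^{2}$)
$\left(H{\left(8 \right)} + 129\right) + 32 = \left(8^{2} + 129\right) + 32 = \left(64 + 129\right) + 32 = 193 + 32 = 225$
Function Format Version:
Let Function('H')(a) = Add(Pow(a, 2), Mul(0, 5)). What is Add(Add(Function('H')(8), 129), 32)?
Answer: 225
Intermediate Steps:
Function('H')(a) = Pow(a, 2) (Function('H')(a) = Add(Pow(a, 2), 0) = Pow(a, 2))
Add(Add(Function('H')(8), 129), 32) = Add(Add(Pow(8, 2), 129), 32) = Add(Add(64, 129), 32) = Add(193, 32) = 225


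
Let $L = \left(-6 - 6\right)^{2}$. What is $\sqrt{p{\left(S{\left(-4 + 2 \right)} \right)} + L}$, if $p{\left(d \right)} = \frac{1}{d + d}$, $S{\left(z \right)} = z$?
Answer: $\frac{5 \sqrt{23}}{2} \approx 11.99$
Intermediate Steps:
$p{\left(d \right)} = \frac{1}{2 d}$
$L = 144$ ($L = \left(-12\right)^{2} = 144$)
$\sqrt{p{\left(S{\left(-4 + 2 \right)} \right)} + L} = \sqrt{\frac{1}{2 \left(-4 + 2\right)} + 144} = \sqrt{\frac{1}{2 \left(-2\right)} + 144} = \sqrt{\frac{1}{2} \left(- \frac{1}{2}\right) + 144} = \sqrt{- \frac{1}{4} + 144} = \sqrt{\frac{575}{4}} = \frac{5 \sqrt{23}}{2}$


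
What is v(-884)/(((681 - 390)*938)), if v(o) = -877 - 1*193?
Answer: -535/136479 ≈ -0.0039200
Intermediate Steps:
v(o) = -1070 (v(o) = -877 - 193 = -1070)
v(-884)/(((681 - 390)*938)) = -1070*1/(938*(681 - 390)) = -1070/(291*938) = -1070/272958 = -1070*1/272958 = -535/136479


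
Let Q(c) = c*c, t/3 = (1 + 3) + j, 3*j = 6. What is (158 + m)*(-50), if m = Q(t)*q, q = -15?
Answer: 235100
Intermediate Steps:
j = 2 (j = (⅓)*6 = 2)
t = 18 (t = 3*((1 + 3) + 2) = 3*(4 + 2) = 3*6 = 18)
Q(c) = c²
m = -4860 (m = 18²*(-15) = 324*(-15) = -4860)
(158 + m)*(-50) = (158 - 4860)*(-50) = -4702*(-50) = 235100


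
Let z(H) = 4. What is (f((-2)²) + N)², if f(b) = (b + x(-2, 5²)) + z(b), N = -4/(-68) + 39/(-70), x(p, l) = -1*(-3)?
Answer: 156175009/1416100 ≈ 110.29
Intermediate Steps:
x(p, l) = 3
N = -593/1190 (N = -4*(-1/68) + 39*(-1/70) = 1/17 - 39/70 = -593/1190 ≈ -0.49832)
f(b) = 7 + b (f(b) = (b + 3) + 4 = (3 + b) + 4 = 7 + b)
(f((-2)²) + N)² = ((7 + (-2)²) - 593/1190)² = ((7 + 4) - 593/1190)² = (11 - 593/1190)² = (12497/1190)² = 156175009/1416100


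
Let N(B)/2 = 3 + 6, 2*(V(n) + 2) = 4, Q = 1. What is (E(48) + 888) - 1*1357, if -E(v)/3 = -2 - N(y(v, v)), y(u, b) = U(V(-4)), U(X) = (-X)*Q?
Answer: -409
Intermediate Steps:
V(n) = 0 (V(n) = -2 + (1/2)*4 = -2 + 2 = 0)
U(X) = -X (U(X) = -X*1 = -X)
y(u, b) = 0 (y(u, b) = -1*0 = 0)
N(B) = 18 (N(B) = 2*(3 + 6) = 2*9 = 18)
E(v) = 60 (E(v) = -3*(-2 - 1*18) = -3*(-2 - 18) = -3*(-20) = 60)
(E(48) + 888) - 1*1357 = (60 + 888) - 1*1357 = 948 - 1357 = -409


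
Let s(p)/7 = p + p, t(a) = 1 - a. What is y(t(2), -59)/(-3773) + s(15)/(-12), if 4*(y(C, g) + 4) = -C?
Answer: -264095/15092 ≈ -17.499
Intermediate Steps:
s(p) = 14*p (s(p) = 7*(p + p) = 7*(2*p) = 14*p)
y(C, g) = -4 - C/4 (y(C, g) = -4 + (-C)/4 = -4 - C/4)
y(t(2), -59)/(-3773) + s(15)/(-12) = (-4 - (1 - 1*2)/4)/(-3773) + (14*15)/(-12) = (-4 - (1 - 2)/4)*(-1/3773) + 210*(-1/12) = (-4 - 1/4*(-1))*(-1/3773) - 35/2 = (-4 + 1/4)*(-1/3773) - 35/2 = -15/4*(-1/3773) - 35/2 = 15/15092 - 35/2 = -264095/15092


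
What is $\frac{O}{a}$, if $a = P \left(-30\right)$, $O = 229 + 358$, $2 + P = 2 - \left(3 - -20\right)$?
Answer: $\frac{587}{690} \approx 0.85072$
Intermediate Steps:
$P = -23$ ($P = -2 + \left(2 - \left(3 - -20\right)\right) = -2 + \left(2 - \left(3 + 20\right)\right) = -2 + \left(2 - 23\right) = -2 - 21 = -23$)
$O = 587$
$a = 690$ ($a = \left(-23\right) \left(-30\right) = 690$)
$\frac{O}{a} = \frac{587}{690}$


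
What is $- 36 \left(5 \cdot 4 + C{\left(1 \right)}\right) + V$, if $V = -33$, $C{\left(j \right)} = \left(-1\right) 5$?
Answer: $-573$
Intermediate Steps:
$C{\left(j \right)} = -5$
$- 36 \left(5 \cdot 4 + C{\left(1 \right)}\right) + V = - 36 \left(5 \cdot 4 - 5\right) - 33 = - 36 \left(20 - 5\right) - 33 = \left(-36\right) 15 - 33 = -540 - 33 = -573$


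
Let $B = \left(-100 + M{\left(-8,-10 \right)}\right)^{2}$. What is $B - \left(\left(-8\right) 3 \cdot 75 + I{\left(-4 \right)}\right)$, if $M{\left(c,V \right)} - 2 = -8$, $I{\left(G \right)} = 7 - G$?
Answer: $13025$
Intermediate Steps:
$M{\left(c,V \right)} = -6$ ($M{\left(c,V \right)} = 2 - 8 = -6$)
$B = 11236$ ($B = \left(-100 - 6\right)^{2} = \left(-106\right)^{2} = 11236$)
$B - \left(\left(-8\right) 3 \cdot 75 + I{\left(-4 \right)}\right) = 11236 - \left(\left(-8\right) 3 \cdot 75 + \left(7 - -4\right)\right) = 11236 - \left(\left(-24\right) 75 + \left(7 + 4\right)\right) = 11236 - \left(-1800 + 11\right) = 11236 - -1789 = 11236 + 1789 = 13025$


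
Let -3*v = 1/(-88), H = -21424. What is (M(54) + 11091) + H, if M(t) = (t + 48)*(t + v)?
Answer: -212283/44 ≈ -4824.6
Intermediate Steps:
v = 1/264 (v = -1/3/(-88) = -1/3*(-1/88) = 1/264 ≈ 0.0037879)
M(t) = (48 + t)*(1/264 + t) (M(t) = (t + 48)*(t + 1/264) = (48 + t)*(1/264 + t))
(M(54) + 11091) + H = ((2/11 + 54**2 + (12673/264)*54) + 11091) - 21424 = ((2/11 + 2916 + 114057/44) + 11091) - 21424 = (242369/44 + 11091) - 21424 = 730373/44 - 21424 = -212283/44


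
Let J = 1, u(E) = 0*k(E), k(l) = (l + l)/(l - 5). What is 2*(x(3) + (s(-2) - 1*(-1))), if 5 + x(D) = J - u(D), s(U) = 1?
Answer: -4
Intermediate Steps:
k(l) = 2*l/(-5 + l) (k(l) = (2*l)/(-5 + l) = 2*l/(-5 + l))
u(E) = 0 (u(E) = 0*(2*E/(-5 + E)) = 0)
x(D) = -4 (x(D) = -5 + (1 - 1*0) = -5 + (1 + 0) = -5 + 1 = -4)
2*(x(3) + (s(-2) - 1*(-1))) = 2*(-4 + (1 - 1*(-1))) = 2*(-4 + (1 + 1)) = 2*(-4 + 2) = 2*(-2) = -4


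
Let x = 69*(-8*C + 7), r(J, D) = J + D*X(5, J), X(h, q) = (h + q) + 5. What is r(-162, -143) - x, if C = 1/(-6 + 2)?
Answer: 20953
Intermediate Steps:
X(h, q) = 5 + h + q
r(J, D) = J + D*(10 + J) (r(J, D) = J + D*(5 + 5 + J) = J + D*(10 + J))
C = -¼ (C = 1/(-4) = -¼ ≈ -0.25000)
x = 621 (x = 69*(-8*(-¼) + 7) = 69*(2 + 7) = 69*9 = 621)
r(-162, -143) - x = (-162 - 143*(10 - 162)) - 1*621 = (-162 - 143*(-152)) - 621 = (-162 + 21736) - 621 = 21574 - 621 = 20953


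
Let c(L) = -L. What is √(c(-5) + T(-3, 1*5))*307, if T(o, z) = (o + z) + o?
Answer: 614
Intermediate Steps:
T(o, z) = z + 2*o
√(c(-5) + T(-3, 1*5))*307 = √(-1*(-5) + (1*5 + 2*(-3)))*307 = √(5 + (5 - 6))*307 = √(5 - 1)*307 = √4*307 = 2*307 = 614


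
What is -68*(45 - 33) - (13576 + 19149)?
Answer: -33541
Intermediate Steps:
-68*(45 - 33) - (13576 + 19149) = -68*12 - 1*32725 = -816 - 32725 = -33541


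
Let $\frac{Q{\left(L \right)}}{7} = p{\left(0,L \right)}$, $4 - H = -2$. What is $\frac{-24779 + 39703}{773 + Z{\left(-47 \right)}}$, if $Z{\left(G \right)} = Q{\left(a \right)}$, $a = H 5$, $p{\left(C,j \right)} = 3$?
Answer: $\frac{7462}{397} \approx 18.796$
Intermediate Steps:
$H = 6$ ($H = 4 - -2 = 4 + 2 = 6$)
$a = 30$ ($a = 6 \cdot 5 = 30$)
$Q{\left(L \right)} = 21$ ($Q{\left(L \right)} = 7 \cdot 3 = 21$)
$Z{\left(G \right)} = 21$
$\frac{-24779 + 39703}{773 + Z{\left(-47 \right)}} = \frac{-24779 + 39703}{773 + 21} = \frac{14924}{794} = 14924 \cdot \frac{1}{794} = \frac{7462}{397}$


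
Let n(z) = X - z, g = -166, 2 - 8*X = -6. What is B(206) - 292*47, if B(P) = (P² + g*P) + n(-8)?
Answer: -5475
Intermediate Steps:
X = 1 (X = ¼ - ⅛*(-6) = ¼ + ¾ = 1)
n(z) = 1 - z
B(P) = 9 + P² - 166*P (B(P) = (P² - 166*P) + (1 - 1*(-8)) = (P² - 166*P) + (1 + 8) = (P² - 166*P) + 9 = 9 + P² - 166*P)
B(206) - 292*47 = (9 + 206² - 166*206) - 292*47 = (9 + 42436 - 34196) - 1*13724 = 8249 - 13724 = -5475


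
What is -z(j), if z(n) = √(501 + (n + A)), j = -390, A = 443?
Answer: -√554 ≈ -23.537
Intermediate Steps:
z(n) = √(944 + n) (z(n) = √(501 + (n + 443)) = √(501 + (443 + n)) = √(944 + n))
-z(j) = -√(944 - 390) = -√554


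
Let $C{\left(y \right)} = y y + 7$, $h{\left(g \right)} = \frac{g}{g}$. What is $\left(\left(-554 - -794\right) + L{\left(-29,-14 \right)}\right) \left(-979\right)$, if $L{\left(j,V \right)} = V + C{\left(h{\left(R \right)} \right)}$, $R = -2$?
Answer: $-229086$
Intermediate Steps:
$h{\left(g \right)} = 1$
$C{\left(y \right)} = 7 + y^{2}$ ($C{\left(y \right)} = y^{2} + 7 = 7 + y^{2}$)
$L{\left(j,V \right)} = 8 + V$ ($L{\left(j,V \right)} = V + \left(7 + 1^{2}\right) = V + \left(7 + 1\right) = V + 8 = 8 + V$)
$\left(\left(-554 - -794\right) + L{\left(-29,-14 \right)}\right) \left(-979\right) = \left(\left(-554 - -794\right) + \left(8 - 14\right)\right) \left(-979\right) = \left(\left(-554 + 794\right) - 6\right) \left(-979\right) = \left(240 - 6\right) \left(-979\right) = 234 \left(-979\right) = -229086$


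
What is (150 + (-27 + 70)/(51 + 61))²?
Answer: 283686649/12544 ≈ 22615.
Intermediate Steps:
(150 + (-27 + 70)/(51 + 61))² = (150 + 43/112)² = (16843/112)² = 283686649/12544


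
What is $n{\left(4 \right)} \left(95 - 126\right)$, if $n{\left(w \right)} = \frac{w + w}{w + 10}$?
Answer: $- \frac{124}{7} \approx -17.714$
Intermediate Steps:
$n{\left(w \right)} = \frac{2 w}{10 + w}$
$n{\left(4 \right)} \left(95 - 126\right) = 2 \cdot 4 \frac{1}{10 + 4} \left(95 - 126\right) = 2 \cdot 4 \cdot \frac{1}{14} \left(-31\right) = \frac{4}{7} \left(-31\right) = - \frac{124}{7}$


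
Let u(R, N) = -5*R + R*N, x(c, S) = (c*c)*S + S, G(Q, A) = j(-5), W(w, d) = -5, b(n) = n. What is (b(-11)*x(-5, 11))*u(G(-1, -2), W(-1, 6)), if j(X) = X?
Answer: -157300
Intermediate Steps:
G(Q, A) = -5
x(c, S) = S + S*c**2 (x(c, S) = c**2*S + S = S*c**2 + S = S + S*c**2)
u(R, N) = -5*R + N*R
(b(-11)*x(-5, 11))*u(G(-1, -2), W(-1, 6)) = (-121*(1 + (-5)**2))*(-5*(-5 - 5)) = (-121*(1 + 25))*(-5*(-10)) = -121*26*50 = -11*286*50 = -3146*50 = -157300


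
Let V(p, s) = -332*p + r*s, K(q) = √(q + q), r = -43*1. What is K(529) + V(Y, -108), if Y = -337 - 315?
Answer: 221108 + 23*√2 ≈ 2.2114e+5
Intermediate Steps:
Y = -652
r = -43
K(q) = √2*√q (K(q) = √(2*q) = √2*√q)
V(p, s) = -332*p - 43*s
K(529) + V(Y, -108) = √2*√529 + (-332*(-652) - 43*(-108)) = √2*23 + (216464 + 4644) = 23*√2 + 221108 = 221108 + 23*√2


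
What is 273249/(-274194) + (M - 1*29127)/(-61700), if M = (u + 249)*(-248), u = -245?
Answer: -477834123/939876100 ≈ -0.50840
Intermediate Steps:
M = -992 (M = (-245 + 249)*(-248) = 4*(-248) = -992)
273249/(-274194) + (M - 1*29127)/(-61700) = 273249/(-274194) + (-992 - 1*29127)/(-61700) = 273249*(-1/274194) + (-992 - 29127)*(-1/61700) = -30361/30466 - 30119*(-1/61700) = -30361/30466 + 30119/61700 = -477834123/939876100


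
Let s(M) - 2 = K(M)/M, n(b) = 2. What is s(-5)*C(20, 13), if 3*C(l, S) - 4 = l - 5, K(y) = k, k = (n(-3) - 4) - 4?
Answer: 304/15 ≈ 20.267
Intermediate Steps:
k = -6 (k = (2 - 4) - 4 = -2 - 4 = -6)
K(y) = -6
C(l, S) = -⅓ + l/3 (C(l, S) = 4/3 + (l - 5)/3 = 4/3 + (-5 + l)/3 = 4/3 + (-5/3 + l/3) = -⅓ + l/3)
s(M) = 2 - 6/M
s(-5)*C(20, 13) = (2 - 6/(-5))*(-⅓ + (⅓)*20) = (2 - 6*(-⅕))*(-⅓ + 20/3) = (2 + 6/5)*(19/3) = (16/5)*(19/3) = 304/15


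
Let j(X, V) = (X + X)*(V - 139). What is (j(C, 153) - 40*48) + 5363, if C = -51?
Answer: 2015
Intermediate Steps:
j(X, V) = 2*X*(-139 + V) (j(X, V) = (2*X)*(-139 + V) = 2*X*(-139 + V))
(j(C, 153) - 40*48) + 5363 = (2*(-51)*(-139 + 153) - 40*48) + 5363 = (2*(-51)*14 - 1920) + 5363 = (-1428 - 1920) + 5363 = -3348 + 5363 = 2015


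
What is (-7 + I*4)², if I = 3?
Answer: 25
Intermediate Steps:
(-7 + I*4)² = (-7 + 3*4)² = (-7 + 12)² = 5² = 25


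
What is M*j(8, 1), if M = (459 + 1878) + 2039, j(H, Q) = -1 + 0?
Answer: -4376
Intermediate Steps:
j(H, Q) = -1
M = 4376 (M = 2337 + 2039 = 4376)
M*j(8, 1) = 4376*(-1) = -4376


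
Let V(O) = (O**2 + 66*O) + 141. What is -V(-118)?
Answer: -6277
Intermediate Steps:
V(O) = 141 + O**2 + 66*O
-V(-118) = -(141 + (-118)**2 + 66*(-118)) = -(141 + 13924 - 7788) = -1*6277 = -6277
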